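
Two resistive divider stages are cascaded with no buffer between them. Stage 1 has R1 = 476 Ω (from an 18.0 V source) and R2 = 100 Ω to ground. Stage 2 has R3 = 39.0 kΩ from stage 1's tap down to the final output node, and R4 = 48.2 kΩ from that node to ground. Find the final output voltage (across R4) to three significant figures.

V_out ≈ 1.73 V

Stage 2 presents R3+R4 = 87200 Ω as a load on stage 1's tap.
Stage 1's lower leg becomes R2‖(R3+R4) = 99.89 Ω, so V_mid = 18.0 × 99.89/575.9 = 3.122 V.
Stage 2 is itself unloaded: V_out = V_mid × R4/(R3+R4) = 3.122 × 48200/87200 = 1.73 V.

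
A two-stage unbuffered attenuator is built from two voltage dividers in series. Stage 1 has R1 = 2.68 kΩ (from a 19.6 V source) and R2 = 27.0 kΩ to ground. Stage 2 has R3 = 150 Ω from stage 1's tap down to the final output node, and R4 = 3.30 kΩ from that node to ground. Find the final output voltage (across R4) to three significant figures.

Stage 2 presents R3+R4 = 3450 Ω as a load on stage 1's tap.
Stage 1's lower leg becomes R2‖(R3+R4) = 3059 Ω, so V_mid = 19.6 × 3059/5739 = 10.45 V.
Stage 2 is itself unloaded: V_out = V_mid × R4/(R3+R4) = 10.45 × 3300/3450 = 9.99 V.

V_out ≈ 9.99 V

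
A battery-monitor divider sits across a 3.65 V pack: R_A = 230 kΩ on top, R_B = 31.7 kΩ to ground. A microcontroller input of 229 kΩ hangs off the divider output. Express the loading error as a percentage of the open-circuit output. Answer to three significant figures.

Unloaded V = 3.65 × 31.7/261.7 = 0.44213 V.
Loaded: R_B‖R_L = 27.85 kΩ, giving V = 3.65 × 27.85/257.8 = 0.39417 V.
Drop = (0.44213 − 0.39417) / 0.44213 = 10.8 %.

10.8 %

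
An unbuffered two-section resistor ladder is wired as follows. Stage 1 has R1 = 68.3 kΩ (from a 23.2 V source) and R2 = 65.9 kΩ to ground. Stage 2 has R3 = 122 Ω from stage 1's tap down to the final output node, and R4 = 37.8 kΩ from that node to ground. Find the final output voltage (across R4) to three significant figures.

V_out ≈ 6.03 V

Stage 2 presents R3+R4 = 37920 Ω as a load on stage 1's tap.
Stage 1's lower leg becomes R2‖(R3+R4) = 24070 Ω, so V_mid = 23.2 × 24070/92370 = 6.046 V.
Stage 2 is itself unloaded: V_out = V_mid × R4/(R3+R4) = 6.046 × 37800/37920 = 6.03 V.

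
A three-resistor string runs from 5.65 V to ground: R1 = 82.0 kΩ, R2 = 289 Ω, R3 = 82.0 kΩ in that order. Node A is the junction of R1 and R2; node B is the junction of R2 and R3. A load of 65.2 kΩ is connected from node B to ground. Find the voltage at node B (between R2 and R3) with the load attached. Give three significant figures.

At node B, R3 is in parallel with the load: R3‖R_L = 36320 Ω.
Below node A the resistance is R2 + (R3‖R_L) = 36610 Ω, so V_A = 5.65 × 36610/118600 = 1.744 V.
Then V_B = V_A × (R3‖R_L)/(R2 + R3‖R_L) = 1.744 × 36320/36610 = 1.73 V.

V ≈ 1.73 V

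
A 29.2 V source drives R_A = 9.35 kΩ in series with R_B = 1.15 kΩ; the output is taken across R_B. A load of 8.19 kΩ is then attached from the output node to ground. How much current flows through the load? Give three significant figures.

I_L ≈ 0.347 mA

R_B‖R_L = 1.008 kΩ; V_out = 29.2 × 1.008/10.36 = 2.843 V.
I_L = V_out / R_L = 2.843 / 8.19 kΩ = 0.347 mA.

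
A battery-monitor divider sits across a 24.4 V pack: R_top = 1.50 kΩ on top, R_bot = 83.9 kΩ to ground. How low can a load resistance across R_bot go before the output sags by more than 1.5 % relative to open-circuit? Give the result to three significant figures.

R_L(min) ≈ 96.8 kΩ

Output resistance R_th = R_top‖R_bot = (1.50 × 83.9)/85.40 = 1.474 kΩ.
The fractional drop is R_th/(R_th + R_L); requiring this ≤ 0.0150 gives R_L ≥ R_th(1/0.0150 − 1) = 1.474 × 65.67 = 96.8 kΩ.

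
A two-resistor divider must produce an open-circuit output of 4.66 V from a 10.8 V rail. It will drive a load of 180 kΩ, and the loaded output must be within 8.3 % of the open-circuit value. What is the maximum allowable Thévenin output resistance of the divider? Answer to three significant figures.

Loading drop = R_th/(R_th + R_L) ≤ 0.0830, so R_th ≤ R_L · ε/(1−ε) = 180 kΩ × 0.0830/0.9170 = 16.3 kΩ.

R_th ≤ 16.3 kΩ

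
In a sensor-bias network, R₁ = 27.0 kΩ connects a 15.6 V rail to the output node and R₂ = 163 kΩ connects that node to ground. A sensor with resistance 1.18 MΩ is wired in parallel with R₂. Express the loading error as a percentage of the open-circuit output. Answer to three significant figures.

1.93 %

The divider's output (Thévenin) resistance is R₁‖R₂ = 23.16 kΩ.
Fractional drop under load = R_th/(R_th + R_L) = 23.16 / (23.16 + 1180) = 0.01925.
So the output falls by 1.93 %.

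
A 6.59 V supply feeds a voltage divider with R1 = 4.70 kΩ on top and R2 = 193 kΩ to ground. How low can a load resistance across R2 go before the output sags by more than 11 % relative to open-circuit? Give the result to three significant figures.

R_L(min) ≈ 37.1 kΩ

Output resistance R_th = R1‖R2 = (4.70 × 193)/197.7 = 4.588 kΩ.
The fractional drop is R_th/(R_th + R_L); requiring this ≤ 0.110 gives R_L ≥ R_th(1/0.110 − 1) = 4.588 × 8.091 = 37.1 kΩ.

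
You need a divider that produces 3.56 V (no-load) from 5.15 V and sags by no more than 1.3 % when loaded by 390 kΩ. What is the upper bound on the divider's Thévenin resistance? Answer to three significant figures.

R_th ≤ 5.14 kΩ

Loading drop = R_th/(R_th + R_L) ≤ 0.0130, so R_th ≤ R_L · ε/(1−ε) = 390 kΩ × 0.0130/0.9870 = 5.14 kΩ.
(Any R1, R2 with R2/(R1+R2) = 0.691 and R1‖R2 ≤ 5.14 kΩ will meet the spec.)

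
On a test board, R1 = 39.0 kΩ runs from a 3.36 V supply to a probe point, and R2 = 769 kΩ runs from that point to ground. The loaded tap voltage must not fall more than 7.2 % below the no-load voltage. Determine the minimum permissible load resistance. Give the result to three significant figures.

Output resistance R_th = R1‖R2 = (39.0 × 769)/808.0 = 37.12 kΩ.
The fractional drop is R_th/(R_th + R_L); requiring this ≤ 0.0720 gives R_L ≥ R_th(1/0.0720 − 1) = 37.12 × 12.89 = 478 kΩ.

R_L(min) ≈ 478 kΩ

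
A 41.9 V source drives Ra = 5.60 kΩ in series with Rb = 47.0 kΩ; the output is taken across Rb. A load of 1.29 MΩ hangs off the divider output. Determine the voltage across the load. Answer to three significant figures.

V_out ≈ 37.3 V

The load sits in parallel with Rb: Rb‖R_L = (47.0 × 1290) / (47.0 + 1290) = 45.35 kΩ.
V_out = 41.9 × 45.35 / (5.60 + 45.35) = 41.9 × 45.35/50.95 = 37.3 V.
(Unloaded it would have been 37.4 V.)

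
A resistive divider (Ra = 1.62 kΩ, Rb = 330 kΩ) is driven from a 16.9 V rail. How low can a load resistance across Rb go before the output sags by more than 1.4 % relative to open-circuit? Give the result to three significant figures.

Output resistance R_th = Ra‖Rb = (1.62 × 330)/331.6 = 1.612 kΩ.
The fractional drop is R_th/(R_th + R_L); requiring this ≤ 0.0140 gives R_L ≥ R_th(1/0.0140 − 1) = 1.612 × 70.43 = 114 kΩ.

R_L(min) ≈ 114 kΩ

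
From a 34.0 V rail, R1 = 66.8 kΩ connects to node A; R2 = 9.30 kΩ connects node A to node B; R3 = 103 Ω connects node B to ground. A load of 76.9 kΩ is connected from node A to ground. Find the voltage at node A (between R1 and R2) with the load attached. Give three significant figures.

V ≈ 3.79 V

Below node A the series string R2+R3 = 9403 Ω sits in parallel with the 76900 Ω load: 8379 Ω.
V_A = 34.0 × 8379/(66800 + 8379) = 3.79 V.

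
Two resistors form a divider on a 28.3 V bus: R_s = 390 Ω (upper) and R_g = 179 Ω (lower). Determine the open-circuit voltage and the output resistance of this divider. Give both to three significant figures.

V_th = 8.90 V, R_th = 123 Ω

V_th is the open-circuit tap voltage: 28.3 × 179/(390 + 179) = 8.90 V.
With the supply zeroed, R_s and R_g appear in parallel from the tap: R_th = R_s‖R_g = (390 × 179)/569.0 = 123 Ω.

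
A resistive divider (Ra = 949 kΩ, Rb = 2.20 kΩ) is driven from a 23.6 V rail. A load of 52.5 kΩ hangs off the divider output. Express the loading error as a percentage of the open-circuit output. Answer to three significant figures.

4.01 %

The divider's output (Thévenin) resistance is Ra‖Rb = 2.195 kΩ.
Fractional drop under load = R_th/(R_th + R_L) = 2.195 / (2.195 + 52.5) = 0.04013.
So the output falls by 4.01 %.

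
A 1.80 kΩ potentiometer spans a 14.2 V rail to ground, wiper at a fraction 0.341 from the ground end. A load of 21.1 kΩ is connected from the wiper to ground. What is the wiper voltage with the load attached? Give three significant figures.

V ≈ 4.75 V

The wiper splits the pot into (1−α)R = 1186 Ω above and αR = 613.8 Ω below.
Lower section ‖ load = 596.4 Ω.
V_wiper = 14.2 × 596.4/(1186 + 596.4) = 4.75 V.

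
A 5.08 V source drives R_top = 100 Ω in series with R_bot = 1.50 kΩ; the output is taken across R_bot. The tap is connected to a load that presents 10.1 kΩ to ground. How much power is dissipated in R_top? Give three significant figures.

Total resistance from the source is R_top + (R_bot‖R_L) = 1406 Ω, so I = 5.08/1406 Ω = 3.613 mA.
P = I²·R_top = (3.613 mA)² × 100 Ω = 1.31 mW.

P ≈ 1.31 mW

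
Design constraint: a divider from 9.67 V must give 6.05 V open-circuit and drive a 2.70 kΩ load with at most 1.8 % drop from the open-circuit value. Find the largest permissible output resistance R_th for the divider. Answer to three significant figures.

R_th ≤ 49.5 Ω

Loading drop = R_th/(R_th + R_L) ≤ 0.0180, so R_th ≤ R_L · ε/(1−ε) = 2.70 kΩ × 0.0180/0.9820 = 49.5 Ω.
(Any R1, R2 with R2/(R1+R2) = 0.626 and R1‖R2 ≤ 49.5 Ω will meet the spec.)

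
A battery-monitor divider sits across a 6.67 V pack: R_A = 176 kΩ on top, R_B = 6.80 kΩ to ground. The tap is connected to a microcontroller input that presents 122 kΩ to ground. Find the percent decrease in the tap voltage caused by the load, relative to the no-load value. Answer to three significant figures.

5.09 %

The divider's output (Thévenin) resistance is R_A‖R_B = 6.547 kΩ.
Fractional drop under load = R_th/(R_th + R_L) = 6.547 / (6.547 + 122) = 0.05093.
So the output falls by 5.09 %.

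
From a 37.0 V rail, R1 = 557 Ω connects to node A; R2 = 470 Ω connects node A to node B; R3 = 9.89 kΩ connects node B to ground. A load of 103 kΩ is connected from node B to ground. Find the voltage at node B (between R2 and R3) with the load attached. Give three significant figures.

V ≈ 33.2 V

At node B, R3 is in parallel with the load: R3‖R_L = 9024 Ω.
Below node A the resistance is R2 + (R3‖R_L) = 9494 Ω, so V_A = 37.0 × 9494/10050 = 34.95 V.
Then V_B = V_A × (R3‖R_L)/(R2 + R3‖R_L) = 34.95 × 9024/9494 = 33.2 V.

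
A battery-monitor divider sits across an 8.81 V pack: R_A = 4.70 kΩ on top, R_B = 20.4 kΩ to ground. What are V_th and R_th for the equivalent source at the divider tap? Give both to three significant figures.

V_th is the open-circuit tap voltage: 8.81 × 20.4/(4.70 + 20.4) = 7.16 V.
With the supply zeroed, R_A and R_B appear in parallel from the tap: R_th = R_A‖R_B = (4.70 × 20.4)/25.10 = 3.82 kΩ.

V_th = 7.16 V, R_th = 3.82 kΩ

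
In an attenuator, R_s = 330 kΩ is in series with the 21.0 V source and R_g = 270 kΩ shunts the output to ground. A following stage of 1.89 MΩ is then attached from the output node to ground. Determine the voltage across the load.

The load sits in parallel with R_g: R_g‖R_L = (270 × 1890) / (270 + 1890) = 236.2 kΩ.
V_out = 21.0 × 236.2 / (330 + 236.2) = 21.0 × 236.2/566.2 = 8.76 V.

V_out ≈ 8.76 V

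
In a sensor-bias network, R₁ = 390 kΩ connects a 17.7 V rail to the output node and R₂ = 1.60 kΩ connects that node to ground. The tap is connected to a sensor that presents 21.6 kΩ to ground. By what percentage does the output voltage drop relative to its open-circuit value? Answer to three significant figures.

The divider's output (Thévenin) resistance is R₁‖R₂ = 1.593 kΩ.
Fractional drop under load = R_th/(R_th + R_L) = 1.593 / (1.593 + 21.6) = 0.06870.
So the output falls by 6.87 %.

6.87 %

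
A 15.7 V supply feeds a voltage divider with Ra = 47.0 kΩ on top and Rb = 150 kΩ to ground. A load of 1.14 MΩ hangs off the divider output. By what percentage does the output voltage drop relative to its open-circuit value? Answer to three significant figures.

The divider's output (Thévenin) resistance is Ra‖Rb = 35.79 kΩ.
Fractional drop under load = R_th/(R_th + R_L) = 35.79 / (35.79 + 1140) = 0.03044.
So the output falls by 3.04 %.

3.04 %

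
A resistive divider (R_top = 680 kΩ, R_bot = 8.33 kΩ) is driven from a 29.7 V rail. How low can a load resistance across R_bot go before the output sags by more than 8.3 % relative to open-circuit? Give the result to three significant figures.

Output resistance R_th = R_top‖R_bot = (680 × 8.33)/688.3 = 8.229 kΩ.
The fractional drop is R_th/(R_th + R_L); requiring this ≤ 0.0830 gives R_L ≥ R_th(1/0.0830 − 1) = 8.229 × 11.05 = 90.9 kΩ.

R_L(min) ≈ 90.9 kΩ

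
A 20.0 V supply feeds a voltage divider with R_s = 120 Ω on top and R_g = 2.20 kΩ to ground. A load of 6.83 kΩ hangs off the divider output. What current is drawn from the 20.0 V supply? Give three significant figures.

I ≈ 11.2 mA

R_g‖R_L = 1664 Ω, so the source sees R_s + R_g‖R_L = 1784 Ω.
I = 20.0 V / 1784 Ω = 11.2 mA.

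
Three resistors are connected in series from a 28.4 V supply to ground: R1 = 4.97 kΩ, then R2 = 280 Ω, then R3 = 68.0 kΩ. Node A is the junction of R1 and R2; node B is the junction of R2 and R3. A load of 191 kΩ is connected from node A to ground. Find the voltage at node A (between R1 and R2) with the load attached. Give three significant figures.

Below node A the series string R2+R3 = 68280 Ω sits in parallel with the 191000 Ω load: 50300 Ω.
V_A = 28.4 × 50300/(4970 + 50300) = 25.8 V.

V ≈ 25.8 V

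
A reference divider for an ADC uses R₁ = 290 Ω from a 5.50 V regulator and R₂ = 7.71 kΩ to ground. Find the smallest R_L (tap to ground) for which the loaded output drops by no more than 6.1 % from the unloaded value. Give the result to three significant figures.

R_L(min) ≈ 4.30 kΩ

Output resistance R_th = R₁‖R₂ = (290 × 7710)/8000 = 279.5 Ω.
The fractional drop is R_th/(R_th + R_L); requiring this ≤ 0.0610 gives R_L ≥ R_th(1/0.0610 − 1) = 279.5 × 15.39 = 4.30 kΩ.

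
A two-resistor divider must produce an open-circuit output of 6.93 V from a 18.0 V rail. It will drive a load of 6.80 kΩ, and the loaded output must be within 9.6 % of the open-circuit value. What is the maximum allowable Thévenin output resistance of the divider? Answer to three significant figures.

R_th ≤ 722 Ω

Loading drop = R_th/(R_th + R_L) ≤ 0.0960, so R_th ≤ R_L · ε/(1−ε) = 6.80 kΩ × 0.0960/0.9040 = 722 Ω.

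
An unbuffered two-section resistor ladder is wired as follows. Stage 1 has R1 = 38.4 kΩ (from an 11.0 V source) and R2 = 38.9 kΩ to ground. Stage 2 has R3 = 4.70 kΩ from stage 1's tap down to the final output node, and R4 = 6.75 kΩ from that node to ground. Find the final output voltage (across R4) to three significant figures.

Stage 2 presents R3+R4 = 11.45 kΩ as a load on stage 1's tap.
Stage 1's lower leg becomes R2‖(R3+R4) = 8.846 kΩ, so V_mid = 11.0 × 8.846/47.25 = 2.060 V.
Stage 2 is itself unloaded: V_out = V_mid × R4/(R3+R4) = 2.060 × 6.75/11.45 = 1.21 V.

V_out ≈ 1.21 V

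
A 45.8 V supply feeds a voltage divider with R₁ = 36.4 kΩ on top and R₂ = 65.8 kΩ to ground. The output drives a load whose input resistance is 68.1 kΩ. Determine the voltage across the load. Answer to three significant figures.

V_out ≈ 21.9 V

The load sits in parallel with R₂: R₂‖R_L = (65.8 × 68.1) / (65.8 + 68.1) = 33.47 kΩ.
V_out = 45.8 × 33.47 / (36.4 + 33.47) = 45.8 × 33.47/69.87 = 21.9 V.
(Unloaded it would have been 29.5 V.)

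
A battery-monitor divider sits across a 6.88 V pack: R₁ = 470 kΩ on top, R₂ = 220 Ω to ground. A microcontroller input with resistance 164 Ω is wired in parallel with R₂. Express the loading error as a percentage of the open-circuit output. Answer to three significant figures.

57.3 %

Unloaded V = 6.88 × 220/470200 = 0.003219 V.
Loaded: R₂‖R_L = 93.96 Ω, giving V = 6.88 × 93.96/470100 = 0.001375 V.
Drop = (0.003219 − 0.001375) / 0.003219 = 57.3 %.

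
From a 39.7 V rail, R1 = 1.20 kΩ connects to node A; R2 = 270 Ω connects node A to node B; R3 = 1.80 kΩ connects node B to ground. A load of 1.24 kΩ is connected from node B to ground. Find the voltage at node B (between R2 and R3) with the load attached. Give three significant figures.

At node B, R3 is in parallel with the load: R3‖R_L = 734.2 Ω.
Below node A the resistance is R2 + (R3‖R_L) = 1004 Ω, so V_A = 39.7 × 1004/2204 = 18.09 V.
Then V_B = V_A × (R3‖R_L)/(R2 + R3‖R_L) = 18.09 × 734.2/1004 = 13.2 V.

V ≈ 13.2 V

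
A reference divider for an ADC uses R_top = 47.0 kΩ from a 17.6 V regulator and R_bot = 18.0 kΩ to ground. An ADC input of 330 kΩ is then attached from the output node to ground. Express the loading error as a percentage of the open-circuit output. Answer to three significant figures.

The divider's output (Thévenin) resistance is R_top‖R_bot = 13.02 kΩ.
Fractional drop under load = R_th/(R_th + R_L) = 13.02 / (13.02 + 330) = 0.03794.
So the output falls by 3.79 %.

3.79 %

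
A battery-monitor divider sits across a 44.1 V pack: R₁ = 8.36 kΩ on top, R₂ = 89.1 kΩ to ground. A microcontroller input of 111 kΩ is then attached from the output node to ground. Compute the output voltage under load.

The load sits in parallel with R₂: R₂‖R_L = (89.1 × 111) / (89.1 + 111) = 49.43 kΩ.
V_out = 44.1 × 49.43 / (8.36 + 49.43) = 44.1 × 49.43/57.79 = 37.7 V.
(Unloaded it would have been 40.3 V.)

V_out ≈ 37.7 V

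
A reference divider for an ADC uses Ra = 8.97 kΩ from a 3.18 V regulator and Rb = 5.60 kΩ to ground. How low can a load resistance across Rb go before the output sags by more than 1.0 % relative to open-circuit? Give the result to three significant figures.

R_L(min) ≈ 341 kΩ

Output resistance R_th = Ra‖Rb = (8.97 × 5.60)/14.57 = 3.448 kΩ.
The fractional drop is R_th/(R_th + R_L); requiring this ≤ 0.0100 gives R_L ≥ R_th(1/0.0100 − 1) = 3.448 × 99.00 = 341 kΩ.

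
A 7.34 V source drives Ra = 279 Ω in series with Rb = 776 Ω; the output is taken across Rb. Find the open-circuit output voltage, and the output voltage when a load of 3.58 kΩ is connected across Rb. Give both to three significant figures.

Unloaded: 5.40 V; loaded: 5.11 V

Open-circuit: V = 7.34 × 776/(279 + 776) = 5.40 V.
With the load, Rb becomes Rb‖R_L = 637.8 Ω, so V = 7.34 × 637.8/916.8 = 5.11 V.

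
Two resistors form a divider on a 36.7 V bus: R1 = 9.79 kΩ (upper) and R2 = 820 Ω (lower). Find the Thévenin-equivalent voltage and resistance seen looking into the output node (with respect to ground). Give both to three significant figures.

V_th = 2.84 V, R_th = 757 Ω

V_th is the open-circuit tap voltage: 36.7 × 820/(9790 + 820) = 2.84 V.
With the supply zeroed, R1 and R2 appear in parallel from the tap: R_th = R1‖R2 = (9790 × 820)/10610 = 757 Ω.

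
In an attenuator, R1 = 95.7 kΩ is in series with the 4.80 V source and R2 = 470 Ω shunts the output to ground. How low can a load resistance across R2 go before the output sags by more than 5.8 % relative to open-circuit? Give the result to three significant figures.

R_L(min) ≈ 7.60 kΩ

Output resistance R_th = R1‖R2 = (95700 × 470)/96170 = 467.7 Ω.
The fractional drop is R_th/(R_th + R_L); requiring this ≤ 0.0580 gives R_L ≥ R_th(1/0.0580 − 1) = 467.7 × 16.24 = 7.60 kΩ.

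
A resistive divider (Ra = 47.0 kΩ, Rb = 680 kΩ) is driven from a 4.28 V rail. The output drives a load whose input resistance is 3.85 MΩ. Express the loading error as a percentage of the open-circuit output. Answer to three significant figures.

1.13 %

The divider's output (Thévenin) resistance is Ra‖Rb = 43.96 kΩ.
Fractional drop under load = R_th/(R_th + R_L) = 43.96 / (43.96 + 3850) = 0.01129.
So the output falls by 1.13 %.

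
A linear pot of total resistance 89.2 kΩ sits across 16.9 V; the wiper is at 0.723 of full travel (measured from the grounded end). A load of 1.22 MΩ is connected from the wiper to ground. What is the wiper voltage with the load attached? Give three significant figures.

V ≈ 12.0 V

The wiper splits the pot into (1−α)R = 24.71 kΩ above and αR = 64.49 kΩ below.
Lower section ‖ load = 61.25 kΩ.
V_wiper = 16.9 × 61.25/(24.71 + 61.25) = 12.0 V.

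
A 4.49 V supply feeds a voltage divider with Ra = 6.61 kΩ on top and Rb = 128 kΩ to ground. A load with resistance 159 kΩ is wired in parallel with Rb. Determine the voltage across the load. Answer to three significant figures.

The load sits in parallel with Rb: Rb‖R_L = (128 × 159) / (128 + 159) = 70.91 kΩ.
V_out = 4.49 × 70.91 / (6.61 + 70.91) = 4.49 × 70.91/77.52 = 4.11 V.
(Unloaded it would have been 4.27 V.)

V_out ≈ 4.11 V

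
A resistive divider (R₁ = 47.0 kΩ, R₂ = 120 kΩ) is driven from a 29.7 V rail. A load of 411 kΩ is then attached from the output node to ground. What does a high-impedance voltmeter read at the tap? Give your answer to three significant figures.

The load sits in parallel with R₂: R₂‖R_L = (120 × 411) / (120 + 411) = 92.88 kΩ.
V_out = 29.7 × 92.88 / (47.0 + 92.88) = 29.7 × 92.88/139.9 = 19.7 V.

V_out ≈ 19.7 V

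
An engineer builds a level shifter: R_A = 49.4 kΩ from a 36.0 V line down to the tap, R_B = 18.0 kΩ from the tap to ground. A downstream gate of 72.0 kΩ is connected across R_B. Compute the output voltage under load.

The load sits in parallel with R_B: R_B‖R_L = (18.0 × 72.0) / (18.0 + 72.0) = 14.40 kΩ.
V_out = 36.0 × 14.40 / (49.4 + 14.40) = 36.0 × 14.40/63.80 = 8.13 V.
(Unloaded it would have been 9.61 V.)

V_out ≈ 8.13 V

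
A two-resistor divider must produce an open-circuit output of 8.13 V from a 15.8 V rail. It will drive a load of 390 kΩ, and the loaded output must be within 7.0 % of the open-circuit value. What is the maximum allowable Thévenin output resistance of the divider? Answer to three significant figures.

R_th ≤ 29.4 kΩ

Loading drop = R_th/(R_th + R_L) ≤ 0.0700, so R_th ≤ R_L · ε/(1−ε) = 390 kΩ × 0.0700/0.9300 = 29.4 kΩ.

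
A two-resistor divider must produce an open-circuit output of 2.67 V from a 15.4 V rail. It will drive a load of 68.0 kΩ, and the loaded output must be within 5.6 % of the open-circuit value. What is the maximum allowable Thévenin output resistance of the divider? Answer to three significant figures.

Loading drop = R_th/(R_th + R_L) ≤ 0.0560, so R_th ≤ R_L · ε/(1−ε) = 68.0 kΩ × 0.0560/0.9440 = 4.03 kΩ.

R_th ≤ 4.03 kΩ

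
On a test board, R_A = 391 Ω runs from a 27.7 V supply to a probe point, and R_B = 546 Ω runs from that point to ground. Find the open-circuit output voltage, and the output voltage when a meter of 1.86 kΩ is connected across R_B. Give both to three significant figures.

Open-circuit: V = 27.7 × 546/(391 + 546) = 16.1 V.
With the load, R_B becomes R_B‖R_L = 422.1 Ω, so V = 27.7 × 422.1/813.1 = 14.4 V.

Unloaded: 16.1 V; loaded: 14.4 V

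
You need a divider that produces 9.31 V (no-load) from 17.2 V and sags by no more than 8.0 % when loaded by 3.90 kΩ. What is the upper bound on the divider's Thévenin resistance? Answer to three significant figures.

Loading drop = R_th/(R_th + R_L) ≤ 0.0800, so R_th ≤ R_L · ε/(1−ε) = 3.90 kΩ × 0.0800/0.9200 = 339 Ω.

R_th ≤ 339 Ω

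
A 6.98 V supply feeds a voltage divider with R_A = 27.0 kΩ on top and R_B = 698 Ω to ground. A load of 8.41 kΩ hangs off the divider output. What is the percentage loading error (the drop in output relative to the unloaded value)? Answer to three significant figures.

7.48 %

The divider's output (Thévenin) resistance is R_A‖R_B = 680.4 Ω.
Fractional drop under load = R_th/(R_th + R_L) = 680.4 / (680.4 + 8410) = 0.07485.
So the output falls by 7.48 %.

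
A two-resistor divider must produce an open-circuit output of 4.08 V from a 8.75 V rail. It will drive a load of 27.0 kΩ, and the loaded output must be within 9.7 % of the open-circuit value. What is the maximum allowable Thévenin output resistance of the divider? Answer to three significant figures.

Loading drop = R_th/(R_th + R_L) ≤ 0.0970, so R_th ≤ R_L · ε/(1−ε) = 27.0 kΩ × 0.0970/0.9030 = 2.90 kΩ.
(Any R1, R2 with R2/(R1+R2) = 0.466 and R1‖R2 ≤ 2.90 kΩ will meet the spec.)

R_th ≤ 2.90 kΩ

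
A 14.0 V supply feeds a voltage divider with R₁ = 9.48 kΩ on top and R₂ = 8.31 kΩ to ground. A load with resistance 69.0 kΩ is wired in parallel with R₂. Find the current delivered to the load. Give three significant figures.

I_L ≈ 0.0891 mA

R₂‖R_L = 7.417 kΩ; V_out = 14.0 × 7.417/16.90 = 6.145 V.
I_L = V_out / R_L = 6.145 / 69.0 kΩ = 0.0891 mA.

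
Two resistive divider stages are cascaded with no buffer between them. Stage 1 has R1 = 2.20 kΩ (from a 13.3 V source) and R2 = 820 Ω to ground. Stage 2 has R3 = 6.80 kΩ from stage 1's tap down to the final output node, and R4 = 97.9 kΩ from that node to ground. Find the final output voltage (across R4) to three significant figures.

V_out ≈ 3.36 V

Stage 2 presents R3+R4 = 104700 Ω as a load on stage 1's tap.
Stage 1's lower leg becomes R2‖(R3+R4) = 813.6 Ω, so V_mid = 13.3 × 813.6/3014 = 3.591 V.
Stage 2 is itself unloaded: V_out = V_mid × R4/(R3+R4) = 3.591 × 97900/104700 = 3.36 V.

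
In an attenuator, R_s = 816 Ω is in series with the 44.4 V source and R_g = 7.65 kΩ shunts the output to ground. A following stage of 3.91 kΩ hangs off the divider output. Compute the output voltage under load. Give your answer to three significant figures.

V_out ≈ 33.8 V

The load sits in parallel with R_g: R_g‖R_L = (7650 × 3910) / (7650 + 3910) = 2588 Ω.
V_out = 44.4 × 2588 / (816 + 2588) = 44.4 × 2588/3404 = 33.8 V.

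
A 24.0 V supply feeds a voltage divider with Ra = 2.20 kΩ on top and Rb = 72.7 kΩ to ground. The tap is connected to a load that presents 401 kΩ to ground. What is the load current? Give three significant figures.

Rb‖R_L = 61.54 kΩ; V_out = 24.0 × 61.54/63.74 = 23.17 V.
I_L = V_out / R_L = 23.17 / 401 kΩ = 0.0578 mA.

I_L ≈ 0.0578 mA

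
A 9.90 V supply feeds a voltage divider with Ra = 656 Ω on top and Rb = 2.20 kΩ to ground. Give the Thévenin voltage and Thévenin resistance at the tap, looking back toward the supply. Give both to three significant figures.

V_th = 7.63 V, R_th = 505 Ω

V_th is the open-circuit tap voltage: 9.90 × 2200/(656 + 2200) = 7.63 V.
With the supply zeroed, Ra and Rb appear in parallel from the tap: R_th = Ra‖Rb = (656 × 2200)/2856 = 505 Ω.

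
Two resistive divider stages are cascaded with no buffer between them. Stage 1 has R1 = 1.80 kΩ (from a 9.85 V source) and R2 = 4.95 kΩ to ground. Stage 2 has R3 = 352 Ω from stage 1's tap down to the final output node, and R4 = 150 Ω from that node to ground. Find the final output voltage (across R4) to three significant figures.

V_out ≈ 0.595 V

Stage 2 presents R3+R4 = 502.0 Ω as a load on stage 1's tap.
Stage 1's lower leg becomes R2‖(R3+R4) = 455.8 Ω, so V_mid = 9.85 × 455.8/2256 = 1.990 V.
Stage 2 is itself unloaded: V_out = V_mid × R4/(R3+R4) = 1.990 × 150/502.0 = 0.595 V.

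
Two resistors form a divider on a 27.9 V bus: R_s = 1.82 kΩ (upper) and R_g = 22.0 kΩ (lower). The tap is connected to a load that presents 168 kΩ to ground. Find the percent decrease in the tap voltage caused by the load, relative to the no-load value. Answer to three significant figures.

0.991 %

The divider's output (Thévenin) resistance is R_s‖R_g = 1.681 kΩ.
Fractional drop under load = R_th/(R_th + R_L) = 1.681 / (1.681 + 168) = 0.009906.
So the output falls by 0.991 %.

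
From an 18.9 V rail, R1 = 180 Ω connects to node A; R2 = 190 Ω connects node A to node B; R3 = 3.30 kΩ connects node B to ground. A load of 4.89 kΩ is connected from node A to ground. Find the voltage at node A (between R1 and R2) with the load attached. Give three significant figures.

Below node A the series string R2+R3 = 3490 Ω sits in parallel with the 4890 Ω load: 2037 Ω.
V_A = 18.9 × 2037/(180 + 2037) = 17.4 V.

V ≈ 17.4 V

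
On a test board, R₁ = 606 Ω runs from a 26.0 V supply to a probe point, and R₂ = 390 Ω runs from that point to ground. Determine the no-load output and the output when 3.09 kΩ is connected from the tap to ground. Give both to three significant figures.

Unloaded: 10.2 V; loaded: 9.45 V

Open-circuit: V = 26.0 × 390/(606 + 390) = 10.2 V.
With the load, R₂ becomes R₂‖R_L = 346.3 Ω, so V = 26.0 × 346.3/952.3 = 9.45 V.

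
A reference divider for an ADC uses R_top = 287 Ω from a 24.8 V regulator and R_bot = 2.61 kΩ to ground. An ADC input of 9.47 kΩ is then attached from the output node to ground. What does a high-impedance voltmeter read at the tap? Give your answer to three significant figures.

V_out ≈ 21.7 V

The load sits in parallel with R_bot: R_bot‖R_L = (2610 × 9470) / (2610 + 9470) = 2046 Ω.
V_out = 24.8 × 2046 / (287 + 2046) = 24.8 × 2046/2333 = 21.7 V.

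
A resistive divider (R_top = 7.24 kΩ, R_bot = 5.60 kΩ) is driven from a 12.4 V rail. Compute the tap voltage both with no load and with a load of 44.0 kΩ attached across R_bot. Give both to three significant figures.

Open-circuit: V = 12.4 × 5.60/(7.24 + 5.60) = 5.41 V.
With the load, R_bot becomes R_bot‖R_L = 4.968 kΩ, so V = 12.4 × 4.968/12.21 = 5.05 V.

Unloaded: 5.41 V; loaded: 5.05 V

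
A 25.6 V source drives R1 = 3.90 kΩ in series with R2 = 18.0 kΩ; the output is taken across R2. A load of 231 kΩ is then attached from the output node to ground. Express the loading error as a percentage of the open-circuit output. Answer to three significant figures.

The divider's output (Thévenin) resistance is R1‖R2 = 3.205 kΩ.
Fractional drop under load = R_th/(R_th + R_L) = 3.205 / (3.205 + 231) = 0.01369.
So the output falls by 1.37 %.

1.37 %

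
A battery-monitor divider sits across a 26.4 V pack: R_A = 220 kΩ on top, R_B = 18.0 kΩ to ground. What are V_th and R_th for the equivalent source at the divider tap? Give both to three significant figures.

V_th is the open-circuit tap voltage: 26.4 × 18.0/(220 + 18.0) = 2.00 V.
With the supply zeroed, R_A and R_B appear in parallel from the tap: R_th = R_A‖R_B = (220 × 18.0)/238.0 = 16.6 kΩ.

V_th = 2.00 V, R_th = 16.6 kΩ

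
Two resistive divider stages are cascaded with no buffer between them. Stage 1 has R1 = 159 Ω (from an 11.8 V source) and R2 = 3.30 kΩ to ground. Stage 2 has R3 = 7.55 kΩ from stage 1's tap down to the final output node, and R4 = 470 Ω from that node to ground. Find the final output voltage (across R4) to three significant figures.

V_out ≈ 0.647 V

Stage 2 presents R3+R4 = 8020 Ω as a load on stage 1's tap.
Stage 1's lower leg becomes R2‖(R3+R4) = 2338 Ω, so V_mid = 11.8 × 2338/2497 = 11.05 V.
Stage 2 is itself unloaded: V_out = V_mid × R4/(R3+R4) = 11.05 × 470/8020 = 0.647 V.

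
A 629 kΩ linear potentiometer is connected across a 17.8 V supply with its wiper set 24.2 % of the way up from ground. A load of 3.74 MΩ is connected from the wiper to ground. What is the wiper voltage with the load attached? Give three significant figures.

V ≈ 4.18 V

The wiper splits the pot into (1−α)R = 476.8 kΩ above and αR = 152.2 kΩ below.
Lower section ‖ load = 146.3 kΩ.
V_wiper = 17.8 × 146.3/(476.8 + 146.3) = 4.18 V.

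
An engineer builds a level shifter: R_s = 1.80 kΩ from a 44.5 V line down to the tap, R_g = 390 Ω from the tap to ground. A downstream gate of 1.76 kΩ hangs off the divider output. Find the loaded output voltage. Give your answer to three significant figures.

V_out ≈ 6.70 V

The load sits in parallel with R_g: R_g‖R_L = (390 × 1760) / (390 + 1760) = 319.3 Ω.
V_out = 44.5 × 319.3 / (1800 + 319.3) = 44.5 × 319.3/2119 = 6.70 V.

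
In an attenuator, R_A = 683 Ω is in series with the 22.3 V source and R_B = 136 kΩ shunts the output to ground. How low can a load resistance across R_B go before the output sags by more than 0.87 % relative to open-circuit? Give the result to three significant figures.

R_L(min) ≈ 77.4 kΩ

Output resistance R_th = R_A‖R_B = (683 × 136000)/136700 = 679.6 Ω.
The fractional drop is R_th/(R_th + R_L); requiring this ≤ 0.00870 gives R_L ≥ R_th(1/0.00870 − 1) = 679.6 × 113.9 = 77.4 kΩ.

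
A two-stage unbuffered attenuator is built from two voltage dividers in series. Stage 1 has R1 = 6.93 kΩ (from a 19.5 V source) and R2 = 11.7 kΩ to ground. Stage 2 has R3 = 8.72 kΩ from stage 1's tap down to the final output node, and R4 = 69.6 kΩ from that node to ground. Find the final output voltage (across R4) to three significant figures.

Stage 2 presents R3+R4 = 78.32 kΩ as a load on stage 1's tap.
Stage 1's lower leg becomes R2‖(R3+R4) = 10.18 kΩ, so V_mid = 19.5 × 10.18/17.11 = 11.60 V.
Stage 2 is itself unloaded: V_out = V_mid × R4/(R3+R4) = 11.60 × 69.6/78.32 = 10.3 V.

V_out ≈ 10.3 V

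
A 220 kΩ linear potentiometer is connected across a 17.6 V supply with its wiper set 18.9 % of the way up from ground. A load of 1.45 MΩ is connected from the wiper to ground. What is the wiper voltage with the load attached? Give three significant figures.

The wiper splits the pot into (1−α)R = 178.4 kΩ above and αR = 41.58 kΩ below.
Lower section ‖ load = 40.42 kΩ.
V_wiper = 17.6 × 40.42/(178.4 + 40.42) = 3.25 V.

V ≈ 3.25 V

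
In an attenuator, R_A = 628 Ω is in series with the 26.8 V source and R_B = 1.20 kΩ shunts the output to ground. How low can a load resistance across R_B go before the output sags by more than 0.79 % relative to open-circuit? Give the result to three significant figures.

Output resistance R_th = R_A‖R_B = (628 × 1200)/1828 = 412.3 Ω.
The fractional drop is R_th/(R_th + R_L); requiring this ≤ 0.00790 gives R_L ≥ R_th(1/0.00790 − 1) = 412.3 × 125.6 = 51.8 kΩ.

R_L(min) ≈ 51.8 kΩ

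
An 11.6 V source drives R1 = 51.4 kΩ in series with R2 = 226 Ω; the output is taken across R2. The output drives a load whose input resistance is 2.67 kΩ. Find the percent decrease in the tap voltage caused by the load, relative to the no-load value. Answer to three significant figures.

The divider's output (Thévenin) resistance is R1‖R2 = 225.0 Ω.
Fractional drop under load = R_th/(R_th + R_L) = 225.0 / (225.0 + 2670) = 0.07772.
So the output falls by 7.77 %.

7.77 %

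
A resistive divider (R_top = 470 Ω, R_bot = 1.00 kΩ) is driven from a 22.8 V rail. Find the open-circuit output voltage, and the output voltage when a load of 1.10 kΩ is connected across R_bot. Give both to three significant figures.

Open-circuit: V = 22.8 × 1000/(470 + 1000) = 15.5 V.
With the load, R_bot becomes R_bot‖R_L = 523.8 Ω, so V = 22.8 × 523.8/993.8 = 12.0 V.

Unloaded: 15.5 V; loaded: 12.0 V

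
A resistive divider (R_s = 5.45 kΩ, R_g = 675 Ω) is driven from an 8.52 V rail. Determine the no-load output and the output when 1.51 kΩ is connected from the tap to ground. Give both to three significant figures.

Open-circuit: V = 8.52 × 675/(5450 + 675) = 0.939 V.
With the load, R_g becomes R_g‖R_L = 466.5 Ω, so V = 8.52 × 466.5/5916 = 0.672 V.

Unloaded: 0.939 V; loaded: 0.672 V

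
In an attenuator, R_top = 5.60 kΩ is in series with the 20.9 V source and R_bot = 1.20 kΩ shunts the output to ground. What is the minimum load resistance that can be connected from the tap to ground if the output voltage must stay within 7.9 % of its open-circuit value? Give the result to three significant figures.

Output resistance R_th = R_top‖R_bot = (5600 × 1200)/6800 = 988.2 Ω.
The fractional drop is R_th/(R_th + R_L); requiring this ≤ 0.0790 gives R_L ≥ R_th(1/0.0790 − 1) = 988.2 × 11.66 = 11.5 kΩ.

R_L(min) ≈ 11.5 kΩ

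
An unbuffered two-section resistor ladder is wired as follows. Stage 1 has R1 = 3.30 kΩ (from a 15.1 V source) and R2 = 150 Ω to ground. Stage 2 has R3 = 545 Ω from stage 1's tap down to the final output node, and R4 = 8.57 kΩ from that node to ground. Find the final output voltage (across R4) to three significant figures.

V_out ≈ 0.608 V

Stage 2 presents R3+R4 = 9115 Ω as a load on stage 1's tap.
Stage 1's lower leg becomes R2‖(R3+R4) = 147.6 Ω, so V_mid = 15.1 × 147.6/3448 = 0.6463 V.
Stage 2 is itself unloaded: V_out = V_mid × R4/(R3+R4) = 0.6463 × 8570/9115 = 0.608 V.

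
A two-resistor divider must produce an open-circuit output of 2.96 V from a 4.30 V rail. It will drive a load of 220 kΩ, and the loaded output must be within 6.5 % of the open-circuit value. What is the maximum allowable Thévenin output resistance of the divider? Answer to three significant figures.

Loading drop = R_th/(R_th + R_L) ≤ 0.0650, so R_th ≤ R_L · ε/(1−ε) = 220 kΩ × 0.0650/0.9350 = 15.3 kΩ.

R_th ≤ 15.3 kΩ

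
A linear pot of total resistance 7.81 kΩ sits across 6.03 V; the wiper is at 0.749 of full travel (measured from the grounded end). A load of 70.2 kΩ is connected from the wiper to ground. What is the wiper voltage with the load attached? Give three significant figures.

V ≈ 4.42 V

The wiper splits the pot into (1−α)R = 1.960 kΩ above and αR = 5.850 kΩ below.
Lower section ‖ load = 5.400 kΩ.
V_wiper = 6.03 × 5.400/(1.960 + 5.400) = 4.42 V.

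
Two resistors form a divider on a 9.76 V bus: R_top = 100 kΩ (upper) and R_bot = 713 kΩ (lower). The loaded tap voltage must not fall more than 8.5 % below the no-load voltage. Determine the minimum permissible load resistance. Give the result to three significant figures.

R_L(min) ≈ 944 kΩ

Output resistance R_th = R_top‖R_bot = (100 × 713)/813.0 = 87.70 kΩ.
The fractional drop is R_th/(R_th + R_L); requiring this ≤ 0.0850 gives R_L ≥ R_th(1/0.0850 − 1) = 87.70 × 10.76 = 944 kΩ.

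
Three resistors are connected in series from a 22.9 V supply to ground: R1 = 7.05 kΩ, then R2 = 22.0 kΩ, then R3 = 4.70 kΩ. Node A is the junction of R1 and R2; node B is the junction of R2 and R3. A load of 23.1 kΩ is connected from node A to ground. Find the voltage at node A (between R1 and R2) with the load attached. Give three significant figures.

Below node A the series string R2+R3 = 26.70 kΩ sits in parallel with the 23.1 kΩ load: 12.38 kΩ.
V_A = 22.9 × 12.38/(7.05 + 12.38) = 14.6 V.

V ≈ 14.6 V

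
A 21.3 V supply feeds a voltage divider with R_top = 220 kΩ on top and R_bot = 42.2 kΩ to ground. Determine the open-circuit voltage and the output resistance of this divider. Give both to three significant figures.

V_th = 3.43 V, R_th = 35.4 kΩ

V_th is the open-circuit tap voltage: 21.3 × 42.2/(220 + 42.2) = 3.43 V.
With the supply zeroed, R_top and R_bot appear in parallel from the tap: R_th = R_top‖R_bot = (220 × 42.2)/262.2 = 35.4 kΩ.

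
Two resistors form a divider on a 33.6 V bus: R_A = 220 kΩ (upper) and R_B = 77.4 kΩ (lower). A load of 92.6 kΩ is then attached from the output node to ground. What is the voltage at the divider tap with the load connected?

V_out ≈ 5.40 V

The load sits in parallel with R_B: R_B‖R_L = (77.4 × 92.6) / (77.4 + 92.6) = 42.16 kΩ.
V_out = 33.6 × 42.16 / (220 + 42.16) = 33.6 × 42.16/262.2 = 5.40 V.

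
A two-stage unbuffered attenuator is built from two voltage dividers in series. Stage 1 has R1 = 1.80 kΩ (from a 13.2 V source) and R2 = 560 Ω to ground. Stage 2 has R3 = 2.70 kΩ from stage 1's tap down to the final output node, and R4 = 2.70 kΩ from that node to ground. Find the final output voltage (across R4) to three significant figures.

V_out ≈ 1.45 V

Stage 2 presents R3+R4 = 5400 Ω as a load on stage 1's tap.
Stage 1's lower leg becomes R2‖(R3+R4) = 507.4 Ω, so V_mid = 13.2 × 507.4/2307 = 2.903 V.
Stage 2 is itself unloaded: V_out = V_mid × R4/(R3+R4) = 2.903 × 2700/5400 = 1.45 V.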